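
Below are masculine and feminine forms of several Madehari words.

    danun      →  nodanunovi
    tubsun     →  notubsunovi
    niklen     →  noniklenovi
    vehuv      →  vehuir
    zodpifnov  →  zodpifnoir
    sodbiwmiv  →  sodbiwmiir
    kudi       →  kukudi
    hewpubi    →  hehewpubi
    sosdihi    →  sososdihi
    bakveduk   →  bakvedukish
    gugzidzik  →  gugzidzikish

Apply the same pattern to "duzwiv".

duzwiir

danun and vehuv both have last vowel 'u' yet inflect differently (nodanunovi, vehuir), so the last vowel is not what conditions the rule; the final letter is.
"duzwiv" ends in -v. The stems ending in -v (vehuv → vehuir, zodpifnov → zodpifnoir, sodbiwmiv → sodbiwmiir) drop the final letter and add -ir.
So duzwiv → duzwiir.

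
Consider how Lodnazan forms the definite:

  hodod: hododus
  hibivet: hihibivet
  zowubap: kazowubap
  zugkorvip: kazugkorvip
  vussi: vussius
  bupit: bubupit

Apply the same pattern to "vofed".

vussi and zugkorvip both have last vowel 'i' yet inflect differently (vussius, kazugkorvip), so the last vowel is not what conditions the rule; the final letter is.
"vofed" ends in -d. The one such stem in the data (hodod → hododus) adds -us, so the same rule applies.
The other patterns: stems ending in -p add the prefix ka-; stems ending in -t repeat the first consonant+vowel as a prefix.
So vofed → vofedus.

vofedus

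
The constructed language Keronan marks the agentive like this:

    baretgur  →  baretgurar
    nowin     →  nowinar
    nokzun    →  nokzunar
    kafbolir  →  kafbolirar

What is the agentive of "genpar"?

genparar

Every pair shown (baretgur → baretgurar, nowin → nowinar, nokzun → nokzunar, …) follows the same rule: add -ar.
So genpar → genparar.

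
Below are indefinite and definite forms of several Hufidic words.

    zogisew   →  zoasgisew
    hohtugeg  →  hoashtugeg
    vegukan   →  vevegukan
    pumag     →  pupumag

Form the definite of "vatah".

vavatah

hohtugeg and pumag both end in -g yet inflect differently (hoashtugeg, pupumag), so the final letter is not what conditions the rule; the last vowel is.
"vatah" has last vowel 'a'. The stems whose last vowel is 'a' (vegukan → vevegukan, pumag → pupumag) repeat the first consonant+vowel as a prefix.
The other pattern: stems whose last vowel is 'e' insert -as- after the first vowel.
So vatah → vavatah.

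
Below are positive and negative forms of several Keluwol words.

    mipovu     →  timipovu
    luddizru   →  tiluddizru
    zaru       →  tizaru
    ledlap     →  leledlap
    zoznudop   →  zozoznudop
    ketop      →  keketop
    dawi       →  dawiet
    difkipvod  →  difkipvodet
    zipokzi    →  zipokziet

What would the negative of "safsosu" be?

zoznudop and difkipvod both have last vowel 'o' yet inflect differently (zozoznudop, difkipvodet), so the last vowel is not what conditions the rule; the final letter is.
"safsosu" ends in -u. The stems ending in -u (mipovu → timipovu, luddizru → tiluddizru, zaru → tizaru) add the prefix ti-.
So safsosu → tisafsosu.

tisafsosu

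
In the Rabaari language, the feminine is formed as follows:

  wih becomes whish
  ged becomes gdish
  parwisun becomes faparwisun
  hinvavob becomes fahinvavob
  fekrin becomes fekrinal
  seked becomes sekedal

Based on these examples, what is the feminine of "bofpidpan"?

ged and seked both end in -d yet inflect differently (gdish, sekedal), so the final letter is not what conditions the rule; the number of vowels is.
"bofpidpan" has 3 vowels. The stems with 3 vowels (parwisun → faparwisun, hinvavob → fahinvavob) add the prefix fa-.
The other patterns: stems with 1 vowel delete the last vowel and add -ish; stems with 2 vowels add -al.
So bofpidpan → fabofpidpan.

fabofpidpan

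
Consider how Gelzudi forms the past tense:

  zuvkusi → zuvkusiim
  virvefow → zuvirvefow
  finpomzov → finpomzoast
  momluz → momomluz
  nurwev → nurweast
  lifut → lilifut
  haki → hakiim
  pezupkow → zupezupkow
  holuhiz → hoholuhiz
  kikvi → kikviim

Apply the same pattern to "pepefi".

virvefow and finpomzov both have last vowel 'o' yet inflect differently (zuvirvefow, finpomzoast), so the last vowel is not what conditions the rule; the final letter is.
"pepefi" ends in -i. The stems ending in -i (haki → hakiim, kikvi → kikviim, zuvkusi → zuvkusiim) add -im.
The other patterns: stems ending in -w add the prefix zu-; stems ending in -t or -z repeat the first consonant+vowel as a prefix; stems ending in -v drop the final letter and add -ast.
So pepefi → pepefiim.

pepefiim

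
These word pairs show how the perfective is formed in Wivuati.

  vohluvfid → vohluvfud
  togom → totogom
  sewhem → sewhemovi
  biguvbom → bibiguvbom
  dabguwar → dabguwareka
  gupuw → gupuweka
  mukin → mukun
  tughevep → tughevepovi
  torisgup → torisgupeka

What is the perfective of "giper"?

giperovi

tughevep and torisgup both end in -p yet inflect differently (tughevepovi, torisgupeka), so the final letter is not what conditions the rule; the last vowel is.
"giper" has last vowel 'e'. The stems whose last vowel is 'e' (tughevep → tughevepovi, sewhem → sewhemovi) add -ovi.
The other patterns: stems whose last vowel is 'i' change the last vowel to 'u'; stems whose last vowel is 'a' or 'u' add -eka; stems whose last vowel is 'o' repeat the first consonant+vowel as a prefix.
So giper → giperovi.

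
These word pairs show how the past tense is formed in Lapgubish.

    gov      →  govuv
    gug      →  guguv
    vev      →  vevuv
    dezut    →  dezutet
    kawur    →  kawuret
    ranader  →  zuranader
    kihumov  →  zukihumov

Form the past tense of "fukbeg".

fukbeget

kawur and ranader both end in -r yet inflect differently (kawuret, zuranader), so the final letter is not what conditions the rule; the number of vowels is.
"fukbeg" has 2 vowels. The stems with 2 vowels (dezut → dezutet, kawur → kawuret) add -et.
So fukbeg → fukbeget.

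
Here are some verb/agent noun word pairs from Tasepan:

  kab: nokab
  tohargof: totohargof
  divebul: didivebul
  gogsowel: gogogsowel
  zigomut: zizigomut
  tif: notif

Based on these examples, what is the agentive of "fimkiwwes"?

fifimkiwwes

"fimkiwwes" has 3 vowels. The stems with 3 vowels (tohargof → totohargof, divebul → didivebul, gogsowel → gogogsowel) repeat the first consonant+vowel as a prefix.
So fimkiwwes → fifimkiwwes.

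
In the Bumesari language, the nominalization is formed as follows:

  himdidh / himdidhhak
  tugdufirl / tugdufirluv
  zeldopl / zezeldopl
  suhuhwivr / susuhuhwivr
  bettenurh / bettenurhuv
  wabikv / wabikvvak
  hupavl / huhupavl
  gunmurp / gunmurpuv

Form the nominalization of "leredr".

leredrrak

tugdufirl and zeldopl both end in -l yet inflect differently (tugdufirluv, zezeldopl), so the final letter is not what conditions the rule; the second-to-last letter is.
"leredr" has second-to-last letter 'd'. The one such stem in the data (himdidh → himdidhhak) doubles the final consonant and adds -ak (as does wabikv), so the same rule applies.
The other patterns: stems whose second-to-last letter is 'r' add -uv; stems whose second-to-last letter is 'p' or 'v' repeat the first consonant+vowel as a prefix.
So leredr → leredrrak.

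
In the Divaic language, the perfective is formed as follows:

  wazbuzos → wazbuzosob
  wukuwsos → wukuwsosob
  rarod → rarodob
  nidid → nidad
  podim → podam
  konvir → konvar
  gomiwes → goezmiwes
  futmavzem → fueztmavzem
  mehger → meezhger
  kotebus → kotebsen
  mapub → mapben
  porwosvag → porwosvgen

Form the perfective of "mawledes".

maezwledes

rarod and nidid both end in -d yet inflect differently (rarodob, nidad), so the final letter is not what conditions the rule; the last vowel is.
"mawledes" has last vowel 'e'. The stems whose last vowel is 'e' (gomiwes → goezmiwes, futmavzem → fueztmavzem, mehger → meezhger) insert -ez- after the first vowel.
The other patterns: stems whose last vowel is 'o' add -ob; stems whose last vowel is 'i' change the last vowel to 'a'; stems whose last vowel is 'a' or 'u' delete the last vowel and add -en.
So mawledes → maezwledes.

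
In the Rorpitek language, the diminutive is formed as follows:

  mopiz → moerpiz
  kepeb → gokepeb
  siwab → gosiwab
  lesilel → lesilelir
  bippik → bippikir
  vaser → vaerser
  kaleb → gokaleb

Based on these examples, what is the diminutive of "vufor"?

vuerfor

lesilel and kaleb both have last vowel 'e' yet inflect differently (lesilelir, gokaleb), so the last vowel is not what conditions the rule; the final letter is.
"vufor" ends in -r. The one such stem in the data (vaser → vaerser) inserts -er- after the first vowel (as does mopiz), so the same rule applies.
So vufor → vuerfor.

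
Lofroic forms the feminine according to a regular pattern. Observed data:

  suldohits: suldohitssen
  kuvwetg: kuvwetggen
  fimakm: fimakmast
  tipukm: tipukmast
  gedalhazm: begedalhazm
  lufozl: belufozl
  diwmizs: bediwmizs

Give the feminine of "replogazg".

bereplogazg

fimakm and gedalhazm both end in -m yet inflect differently (fimakmast, begedalhazm), so the final letter is not what conditions the rule; the second-to-last letter is.
"replogazg" has second-to-last letter 'z'. The stems whose second-to-last letter is 'z' (gedalhazm → begedalhazm, lufozl → belufozl, diwmizs → bediwmizs) add the prefix be-.
The other patterns: stems whose second-to-last letter is 't' double the final consonant and add -en; stems whose second-to-last letter is 'k' add -ast.
So replogazg → bereplogazg.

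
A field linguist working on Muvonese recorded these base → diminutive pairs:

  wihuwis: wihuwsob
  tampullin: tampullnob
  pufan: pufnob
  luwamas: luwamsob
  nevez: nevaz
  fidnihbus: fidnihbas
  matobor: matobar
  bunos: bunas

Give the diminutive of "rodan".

wihuwis and fidnihbus both end in -s yet inflect differently (wihuwsob, fidnihbas), so the final letter is not what conditions the rule; the last vowel is.
"rodan" has last vowel 'a'. The stems whose last vowel is 'a' (pufan → pufnob, luwamas → luwamsob) delete the last vowel and add -ob.
The other pattern: stems whose last vowel is 'e', 'o' or 'u' change the last vowel to 'a'.
So rodan → rodnob.

rodnob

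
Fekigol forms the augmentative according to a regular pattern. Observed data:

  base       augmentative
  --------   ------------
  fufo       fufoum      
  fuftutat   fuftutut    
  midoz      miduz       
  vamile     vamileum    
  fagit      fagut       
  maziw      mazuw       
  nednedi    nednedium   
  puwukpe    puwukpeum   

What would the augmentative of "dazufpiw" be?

fagit and nednedi both have last vowel 'i' yet inflect differently (fagut, nednedium), so the last vowel is not what conditions the rule; whether the stem ends in a vowel or a consonant is.
"dazufpiw" ends in a consonant. The stems ending in a consonant (fuftutat → fuftutut, fagit → fagut, maziw → mazuw) change the last vowel to 'u'.
So dazufpiw → dazufpuw.

dazufpuw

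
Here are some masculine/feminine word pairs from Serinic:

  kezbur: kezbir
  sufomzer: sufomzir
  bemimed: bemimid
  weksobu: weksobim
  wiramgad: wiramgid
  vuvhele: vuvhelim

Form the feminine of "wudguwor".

bemimed and vuvhele both have last vowel 'e' yet inflect differently (bemimid, vuvhelim), so the last vowel is not what conditions the rule; whether the stem ends in a vowel or a consonant is.
"wudguwor" ends in a consonant. The stems ending in a consonant (bemimed → bemimid, sufomzer → sufomzir, wiramgad → wiramgid) change the last vowel to 'i'.
The other pattern: stems ending in a vowel drop the final letter and add -im.
So wudguwor → wudguwir.

wudguwir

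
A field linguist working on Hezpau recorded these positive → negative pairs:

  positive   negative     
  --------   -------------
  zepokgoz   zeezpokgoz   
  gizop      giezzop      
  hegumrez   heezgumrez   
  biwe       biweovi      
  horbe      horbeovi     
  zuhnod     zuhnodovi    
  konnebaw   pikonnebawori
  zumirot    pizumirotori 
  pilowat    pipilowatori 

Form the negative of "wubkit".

piwubkitori

hegumrez and biwe both have last vowel 'e' yet inflect differently (heezgumrez, biweovi), so the last vowel is not what conditions the rule; the final letter is.
"wubkit" ends in -t. The stems ending in -t (zumirot → pizumirotori, pilowat → pipilowatori) add pi- … -ori around the stem.
The other patterns: stems ending in -p or -z insert -ez- after the first vowel; stems ending in -d or -e add -ovi.
So wubkit → piwubkitori.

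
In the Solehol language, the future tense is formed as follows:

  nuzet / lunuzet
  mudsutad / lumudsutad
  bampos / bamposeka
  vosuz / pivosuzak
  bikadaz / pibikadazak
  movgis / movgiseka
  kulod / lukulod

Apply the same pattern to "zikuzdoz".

kulod and bampos both have last vowel 'o' yet inflect differently (lukulod, bamposeka), so the last vowel is not what conditions the rule; the final letter is.
"zikuzdoz" ends in -z. The stems ending in -z (vosuz → pivosuzak, bikadaz → pibikadazak) add pi- … -ak around the stem.
So zikuzdoz → pizikuzdozak.

pizikuzdozak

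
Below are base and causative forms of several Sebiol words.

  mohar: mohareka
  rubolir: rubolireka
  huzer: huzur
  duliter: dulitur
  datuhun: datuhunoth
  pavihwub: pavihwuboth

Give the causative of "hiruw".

hiruwoth

"hiruw" has last vowel 'u'. The stems whose last vowel is 'u' (datuhun → datuhunoth, pavihwub → pavihwuboth) add -oth.
The other patterns: stems whose last vowel is 'a' or 'i' add -eka; stems whose last vowel is 'e' change the last vowel to 'u'.
So hiruw → hiruwoth.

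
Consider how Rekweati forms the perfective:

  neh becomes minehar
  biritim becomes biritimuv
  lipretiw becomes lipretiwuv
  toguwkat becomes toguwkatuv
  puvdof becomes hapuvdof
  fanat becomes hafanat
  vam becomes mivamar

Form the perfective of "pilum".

hapilum

fanat and toguwkat both end in -t yet inflect differently (hafanat, toguwkatuv), so the final letter is not what conditions the rule; the number of vowels is.
"pilum" has 2 vowels. The stems with 2 vowels (puvdof → hapuvdof, fanat → hafanat) add the prefix ha-.
The other patterns: stems with 1 vowel add mi- … -ar around the stem; stems with 3 vowels add -uv.
So pilum → hapilum.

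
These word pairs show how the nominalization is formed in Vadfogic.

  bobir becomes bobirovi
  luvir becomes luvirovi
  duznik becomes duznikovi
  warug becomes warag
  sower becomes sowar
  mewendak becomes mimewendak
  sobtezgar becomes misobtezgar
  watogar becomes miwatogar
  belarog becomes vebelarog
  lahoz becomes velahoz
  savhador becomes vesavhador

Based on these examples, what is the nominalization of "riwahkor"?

bobir and sower both end in -r yet inflect differently (bobirovi, sowar), so the final letter is not what conditions the rule; the last vowel is.
"riwahkor" has last vowel 'o'. The stems whose last vowel is 'o' (belarog → vebelarog, lahoz → velahoz, savhador → vesavhador) add the prefix ve-.
The other patterns: stems whose last vowel is 'i' add -ovi; stems whose last vowel is 'e' or 'u' change the last vowel to 'a'; stems whose last vowel is 'a' add the prefix mi-.
So riwahkor → veriwahkor.

veriwahkor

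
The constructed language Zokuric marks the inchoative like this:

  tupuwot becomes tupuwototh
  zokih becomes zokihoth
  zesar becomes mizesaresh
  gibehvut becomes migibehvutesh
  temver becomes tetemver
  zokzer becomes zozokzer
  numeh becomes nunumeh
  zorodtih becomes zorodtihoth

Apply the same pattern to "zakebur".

mizakeburesh

zokih and numeh both end in -h yet inflect differently (zokihoth, nunumeh), so the final letter is not what conditions the rule; the last vowel is.
"zakebur" has last vowel 'u'. The one such stem in the data (gibehvut → migibehvutesh) adds mi- … -esh around the stem, so the same rule applies.
So zakebur → mizakeburesh.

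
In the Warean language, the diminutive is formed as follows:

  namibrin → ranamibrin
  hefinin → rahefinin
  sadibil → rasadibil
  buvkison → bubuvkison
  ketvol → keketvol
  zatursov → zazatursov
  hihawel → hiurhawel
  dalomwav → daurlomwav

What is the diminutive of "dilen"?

diurlen

namibrin and buvkison both end in -n yet inflect differently (ranamibrin, bubuvkison), so the final letter is not what conditions the rule; the last vowel is.
"dilen" has last vowel 'e'. The one such stem in the data (hihawel → hiurhawel) inserts -ur- after the first vowel (as does dalomwav), so the same rule applies.
So dilen → diurlen.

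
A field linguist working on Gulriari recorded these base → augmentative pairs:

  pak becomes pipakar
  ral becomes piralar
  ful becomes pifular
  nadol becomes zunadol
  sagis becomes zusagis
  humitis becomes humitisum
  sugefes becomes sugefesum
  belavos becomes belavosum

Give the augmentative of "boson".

"boson" has 2 vowels. The stems with 2 vowels (nadol → zunadol, sagis → zusagis) add the prefix zu-.
The other patterns: stems with 1 vowel add pi- … -ar around the stem; stems with 3 vowels add -um.
So boson → zuboson.

zuboson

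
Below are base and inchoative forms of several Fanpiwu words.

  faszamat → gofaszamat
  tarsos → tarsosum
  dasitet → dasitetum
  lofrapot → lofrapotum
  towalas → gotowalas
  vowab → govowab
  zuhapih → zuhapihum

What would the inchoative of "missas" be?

gomissas

faszamat and lofrapot both end in -t yet inflect differently (gofaszamat, lofrapotum), so the final letter is not what conditions the rule; the last vowel is.
"missas" has last vowel 'a'. The stems whose last vowel is 'a' (vowab → govowab, faszamat → gofaszamat, towalas → gotowalas) add the prefix go-.
So missas → gomissas.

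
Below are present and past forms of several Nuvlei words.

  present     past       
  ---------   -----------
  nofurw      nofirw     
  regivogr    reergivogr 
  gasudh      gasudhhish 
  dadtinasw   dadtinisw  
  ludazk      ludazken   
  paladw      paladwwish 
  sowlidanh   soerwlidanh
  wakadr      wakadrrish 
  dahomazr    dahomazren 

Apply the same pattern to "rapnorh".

rapnirh

"rapnorh" has second-to-last letter 'r'. The one such stem in the data (nofurw → nofirw) changes the last vowel to 'i' (as does dadtinasw), so the same rule applies.
The other patterns: stems whose second-to-last letter is 'z' add -en; stems whose second-to-last letter is 'd' double the final consonant and add -ish; stems whose second-to-last letter is 'g' or 'n' insert -er- after the first vowel.
So rapnorh → rapnirh.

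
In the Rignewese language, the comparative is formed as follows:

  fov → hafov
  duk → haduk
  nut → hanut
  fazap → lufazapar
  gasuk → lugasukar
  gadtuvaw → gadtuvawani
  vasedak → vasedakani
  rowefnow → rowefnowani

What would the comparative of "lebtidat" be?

lebtidatani

duk and gasuk both end in -k yet inflect differently (haduk, lugasukar), so the final letter is not what conditions the rule; the number of vowels is.
"lebtidat" has 3 vowels. The stems with 3 vowels (gadtuvaw → gadtuvawani, vasedak → vasedakani, rowefnow → rowefnowani) add -ani.
The other patterns: stems with 1 vowel add the prefix ha-; stems with 2 vowels add lu- … -ar around the stem.
So lebtidat → lebtidatani.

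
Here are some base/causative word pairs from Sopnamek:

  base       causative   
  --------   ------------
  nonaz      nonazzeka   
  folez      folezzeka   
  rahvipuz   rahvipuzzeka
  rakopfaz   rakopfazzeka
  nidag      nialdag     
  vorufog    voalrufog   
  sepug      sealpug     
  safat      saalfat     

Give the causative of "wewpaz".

nonaz and nidag both have last vowel 'a' yet inflect differently (nonazzeka, nialdag), so the last vowel is not what conditions the rule; the final letter is.
"wewpaz" ends in -z. The stems ending in -z (nonaz → nonazzeka, folez → folezzeka, rahvipuz → rahvipuzzeka) double the final consonant and add -eka.
So wewpaz → wewpazzeka.

wewpazzeka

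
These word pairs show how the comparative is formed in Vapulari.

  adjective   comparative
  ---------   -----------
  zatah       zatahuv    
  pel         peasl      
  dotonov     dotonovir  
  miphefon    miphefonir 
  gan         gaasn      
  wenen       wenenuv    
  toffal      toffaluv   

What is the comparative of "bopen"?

pel and toffal both end in -l yet inflect differently (peasl, toffaluv), so the final letter is not what conditions the rule; the number of vowels is.
"bopen" has 2 vowels. The stems with 2 vowels (toffal → toffaluv, wenen → wenenuv, zatah → zatahuv) add -uv.
So bopen → bopenuv.

bopenuv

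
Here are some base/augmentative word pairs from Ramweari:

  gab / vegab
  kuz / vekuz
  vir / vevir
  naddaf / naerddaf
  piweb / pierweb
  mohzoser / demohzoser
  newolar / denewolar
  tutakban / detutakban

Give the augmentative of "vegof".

"vegof" has 2 vowels. The stems with 2 vowels (naddaf → naerddaf, piweb → pierweb) insert -er- after the first vowel.
So vegof → veergof.

veergof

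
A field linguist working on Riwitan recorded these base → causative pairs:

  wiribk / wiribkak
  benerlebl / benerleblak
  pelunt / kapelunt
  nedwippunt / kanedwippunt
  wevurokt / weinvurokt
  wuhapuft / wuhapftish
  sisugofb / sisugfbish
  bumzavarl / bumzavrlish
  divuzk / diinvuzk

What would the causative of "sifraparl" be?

"sifraparl" has second-to-last letter 'r'. The one such stem in the data (bumzavarl → bumzavrlish) deletes the last vowel and adds -ish (as do wuhapuft, sisugofb), so the same rule applies.
The other patterns: stems whose second-to-last letter is 'n' add the prefix ka-; stems whose second-to-last letter is 'b' add -ak; stems whose second-to-last letter is 'k' or 'z' insert -in- after the first vowel.
So sifraparl → sifraprlish.

sifraprlish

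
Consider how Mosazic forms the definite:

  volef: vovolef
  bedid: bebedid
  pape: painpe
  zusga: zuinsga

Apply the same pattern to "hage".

hainge

"hage" ends in a vowel. The stems ending in a vowel (pape → painpe, zusga → zuinsga) insert -in- after the first vowel.
The other pattern: stems ending in a consonant repeat the first consonant+vowel as a prefix.
So hage → hainge.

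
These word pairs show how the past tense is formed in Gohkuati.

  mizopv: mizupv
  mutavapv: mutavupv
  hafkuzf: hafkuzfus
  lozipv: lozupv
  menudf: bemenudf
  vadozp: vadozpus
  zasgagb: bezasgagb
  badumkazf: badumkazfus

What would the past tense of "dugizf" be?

badumkazf and menudf both end in -f yet inflect differently (badumkazfus, bemenudf), so the final letter is not what conditions the rule; the second-to-last letter is.
"dugizf" has second-to-last letter 'z'. The stems whose second-to-last letter is 'z' (vadozp → vadozpus, badumkazf → badumkazfus, hafkuzf → hafkuzfus) add -us.
The other patterns: stems whose second-to-last letter is 'p' change the last vowel to 'u'; stems whose second-to-last letter is 'd' or 'g' add the prefix be-.
So dugizf → dugizfus.

dugizfus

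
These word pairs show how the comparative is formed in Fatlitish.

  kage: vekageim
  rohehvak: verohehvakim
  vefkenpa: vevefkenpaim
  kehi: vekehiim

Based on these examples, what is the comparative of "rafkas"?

Every pair shown (kage → vekageim, rohehvak → verohehvakim, vefkenpa → vevefkenpaim, …) follows the same rule: add ve- … -im around the stem.
So rafkas → verafkasim.

verafkasim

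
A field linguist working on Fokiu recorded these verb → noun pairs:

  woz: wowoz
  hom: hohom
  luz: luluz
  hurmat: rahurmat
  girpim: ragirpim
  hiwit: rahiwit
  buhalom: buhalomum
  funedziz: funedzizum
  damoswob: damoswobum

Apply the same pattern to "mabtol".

hom and girpim both end in -m yet inflect differently (hohom, ragirpim), so the final letter is not what conditions the rule; the number of vowels is.
"mabtol" has 2 vowels. The stems with 2 vowels (hurmat → rahurmat, girpim → ragirpim, hiwit → rahiwit) add the prefix ra-.
The other patterns: stems with 1 vowel repeat the first consonant+vowel as a prefix; stems with 3 vowels add -um.
So mabtol → ramabtol.

ramabtol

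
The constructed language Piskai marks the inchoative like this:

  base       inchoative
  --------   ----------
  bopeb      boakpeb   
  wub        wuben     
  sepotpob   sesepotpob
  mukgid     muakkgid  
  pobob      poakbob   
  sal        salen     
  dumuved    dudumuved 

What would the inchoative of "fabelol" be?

fafabelol

wub and pobob both end in -b yet inflect differently (wuben, poakbob), so the final letter is not what conditions the rule; the number of vowels is.
"fabelol" has 3 vowels. The stems with 3 vowels (dumuved → dudumuved, sepotpob → sesepotpob) repeat the first consonant+vowel as a prefix.
So fabelol → fafabelol.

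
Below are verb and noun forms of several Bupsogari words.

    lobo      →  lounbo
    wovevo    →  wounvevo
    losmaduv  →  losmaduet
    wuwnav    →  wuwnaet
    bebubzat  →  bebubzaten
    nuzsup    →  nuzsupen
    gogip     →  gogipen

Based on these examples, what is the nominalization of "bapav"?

wuwnav and bebubzat both have last vowel 'a' yet inflect differently (wuwnaet, bebubzaten), so the last vowel is not what conditions the rule; the final letter is.
"bapav" ends in -v. The stems ending in -v (losmaduv → losmaduet, wuwnav → wuwnaet) drop the final letter and add -et.
So bapav → bapaet.

bapaet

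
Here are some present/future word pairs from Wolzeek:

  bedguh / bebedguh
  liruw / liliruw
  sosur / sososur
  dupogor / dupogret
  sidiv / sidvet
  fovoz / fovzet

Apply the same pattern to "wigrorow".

wigrorwet

"wigrorow" has last vowel 'o'. The stems whose last vowel is 'o' (dupogor → dupogret, fovoz → fovzet) delete the last vowel and add -et.
So wigrorow → wigrorwet.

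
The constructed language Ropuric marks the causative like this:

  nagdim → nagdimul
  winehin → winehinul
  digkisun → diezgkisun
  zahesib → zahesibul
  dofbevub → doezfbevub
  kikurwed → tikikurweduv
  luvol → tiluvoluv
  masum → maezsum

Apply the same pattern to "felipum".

feezlipum

zahesib and dofbevub both end in -b yet inflect differently (zahesibul, doezfbevub), so the final letter is not what conditions the rule; the last vowel is.
"felipum" has last vowel 'u'. The stems whose last vowel is 'u' (dofbevub → doezfbevub, digkisun → diezgkisun, masum → maezsum) insert -ez- after the first vowel.
The other patterns: stems whose last vowel is 'e' or 'o' add ti- … -uv around the stem; stems whose last vowel is 'i' add -ul.
So felipum → feezlipum.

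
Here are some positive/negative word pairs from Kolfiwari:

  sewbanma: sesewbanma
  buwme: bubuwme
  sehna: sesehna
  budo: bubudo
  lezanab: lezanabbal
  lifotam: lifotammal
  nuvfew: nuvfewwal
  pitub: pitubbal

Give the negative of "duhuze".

duduhuze

"duhuze" ends in a vowel. The stems ending in a vowel (sewbanma → sesewbanma, buwme → bubuwme, sehna → sesehna) repeat the first consonant+vowel as a prefix.
So duhuze → duduhuze.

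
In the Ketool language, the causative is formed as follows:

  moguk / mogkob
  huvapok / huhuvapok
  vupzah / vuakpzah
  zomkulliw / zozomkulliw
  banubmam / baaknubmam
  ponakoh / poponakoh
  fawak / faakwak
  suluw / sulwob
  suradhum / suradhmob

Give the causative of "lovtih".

suradhum and banubmam both end in -m yet inflect differently (suradhmob, baaknubmam), so the final letter is not what conditions the rule; the last vowel is.
"lovtih" has last vowel 'i'. The one such stem in the data (zomkulliw → zozomkulliw) repeats the first consonant+vowel as a prefix (as do huvapok, ponakoh), so the same rule applies.
The other patterns: stems whose last vowel is 'u' delete the last vowel and add -ob; stems whose last vowel is 'a' insert -ak- after the first vowel.
So lovtih → lolovtih.

lolovtih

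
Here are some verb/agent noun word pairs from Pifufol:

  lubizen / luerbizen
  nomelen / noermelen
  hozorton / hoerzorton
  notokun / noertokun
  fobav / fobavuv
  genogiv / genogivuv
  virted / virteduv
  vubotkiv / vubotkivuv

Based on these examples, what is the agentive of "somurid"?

somuriduv

lubizen and virted both have last vowel 'e' yet inflect differently (luerbizen, virteduv), so the last vowel is not what conditions the rule; the final letter is.
"somurid" ends in -d. The one such stem in the data (virted → virteduv) adds -uv, so the same rule applies.
So somurid → somuriduv.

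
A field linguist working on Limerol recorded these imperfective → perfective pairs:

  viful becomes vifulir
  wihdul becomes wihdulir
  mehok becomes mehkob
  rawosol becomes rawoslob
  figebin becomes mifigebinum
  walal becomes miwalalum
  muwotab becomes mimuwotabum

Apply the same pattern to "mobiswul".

mobiswulir

viful and rawosol both end in -l yet inflect differently (vifulir, rawoslob), so the final letter is not what conditions the rule; the last vowel is.
"mobiswul" has last vowel 'u'. The stems whose last vowel is 'u' (viful → vifulir, wihdul → wihdulir) add -ir.
So mobiswul → mobiswulir.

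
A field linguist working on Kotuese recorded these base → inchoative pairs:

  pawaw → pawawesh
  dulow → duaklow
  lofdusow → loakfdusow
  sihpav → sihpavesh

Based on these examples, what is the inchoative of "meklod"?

meakklod

lofdusow and pawaw both end in -w yet inflect differently (loakfdusow, pawawesh), so the final letter is not what conditions the rule; the last vowel is.
"meklod" has last vowel 'o'. The stems whose last vowel is 'o' (lofdusow → loakfdusow, dulow → duaklow) insert -ak- after the first vowel.
The other pattern: stems whose last vowel is 'a' add -esh.
So meklod → meakklod.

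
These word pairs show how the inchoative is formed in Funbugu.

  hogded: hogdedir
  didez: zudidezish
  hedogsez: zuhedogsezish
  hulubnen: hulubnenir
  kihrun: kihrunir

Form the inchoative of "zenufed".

zenufedir

hedogsez and hulubnen both have last vowel 'e' yet inflect differently (zuhedogsezish, hulubnenir), so the last vowel is not what conditions the rule; the final letter is.
"zenufed" ends in -d. The one such stem in the data (hogded → hogdedir) adds -ir, so the same rule applies.
The other pattern: stems ending in -z add zu- … -ish around the stem.
So zenufed → zenufedir.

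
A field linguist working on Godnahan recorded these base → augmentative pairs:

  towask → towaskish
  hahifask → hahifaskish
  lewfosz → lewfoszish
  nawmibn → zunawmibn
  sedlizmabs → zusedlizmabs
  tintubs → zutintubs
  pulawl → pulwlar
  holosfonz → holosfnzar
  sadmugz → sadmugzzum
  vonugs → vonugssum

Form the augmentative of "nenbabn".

lewfosz and holosfonz both end in -z yet inflect differently (lewfoszish, holosfnzar), so the final letter is not what conditions the rule; the second-to-last letter is.
"nenbabn" has second-to-last letter 'b'. The stems whose second-to-last letter is 'b' (nawmibn → zunawmibn, sedlizmabs → zusedlizmabs, tintubs → zutintubs) add the prefix zu-.
The other patterns: stems whose second-to-last letter is 's' add -ish; stems whose second-to-last letter is 'n' or 'w' delete the last vowel and add -ar; stems whose second-to-last letter is 'g' double the final consonant and add -um.
So nenbabn → zunenbabn.

zunenbabn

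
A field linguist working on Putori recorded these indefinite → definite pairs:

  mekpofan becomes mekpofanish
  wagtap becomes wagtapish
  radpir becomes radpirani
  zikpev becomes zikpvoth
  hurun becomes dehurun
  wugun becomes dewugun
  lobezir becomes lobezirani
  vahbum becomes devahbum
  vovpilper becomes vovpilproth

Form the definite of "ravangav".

"ravangav" has last vowel 'a'. The stems whose last vowel is 'a' (mekpofan → mekpofanish, wagtap → wagtapish) add -ish.
The other patterns: stems whose last vowel is 'i' add -ani; stems whose last vowel is 'u' add the prefix de-; stems whose last vowel is 'e' delete the last vowel and add -oth.
So ravangav → ravangavish.

ravangavish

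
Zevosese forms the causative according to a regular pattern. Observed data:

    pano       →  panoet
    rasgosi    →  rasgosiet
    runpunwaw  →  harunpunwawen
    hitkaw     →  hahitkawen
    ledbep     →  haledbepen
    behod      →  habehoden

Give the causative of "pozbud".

pano and behod both have last vowel 'o' yet inflect differently (panoet, habehoden), so the last vowel is not what conditions the rule; whether the stem ends in a vowel or a consonant is.
"pozbud" ends in a consonant. The stems ending in a consonant (runpunwaw → harunpunwawen, hitkaw → hahitkawen, ledbep → haledbepen) add ha- … -en around the stem.
The other pattern: stems ending in a vowel add -et.
So pozbud → hapozbuden.

hapozbuden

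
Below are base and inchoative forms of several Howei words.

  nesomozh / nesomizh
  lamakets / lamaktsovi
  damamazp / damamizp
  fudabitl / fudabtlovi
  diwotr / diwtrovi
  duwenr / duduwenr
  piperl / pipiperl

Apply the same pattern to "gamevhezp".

diwotr and duwenr both end in -r yet inflect differently (diwtrovi, duduwenr), so the final letter is not what conditions the rule; the second-to-last letter is.
"gamevhezp" has second-to-last letter 'z'. The stems whose second-to-last letter is 'z' (nesomozh → nesomizh, damamazp → damamizp) change the last vowel to 'i'.
The other patterns: stems whose second-to-last letter is 't' delete the last vowel and add -ovi; stems whose second-to-last letter is 'n' or 'r' repeat the first consonant+vowel as a prefix.
So gamevhezp → gamevhizp.

gamevhizp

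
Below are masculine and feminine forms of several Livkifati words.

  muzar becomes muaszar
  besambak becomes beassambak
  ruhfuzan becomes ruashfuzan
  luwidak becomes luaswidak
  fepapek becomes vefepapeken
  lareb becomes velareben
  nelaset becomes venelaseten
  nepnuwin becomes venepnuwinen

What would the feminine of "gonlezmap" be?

"gonlezmap" has last vowel 'a'. The stems whose last vowel is 'a' (muzar → muaszar, besambak → beassambak, ruhfuzan → ruashfuzan) insert -as- after the first vowel.
The other pattern: stems whose last vowel is 'e' or 'i' add ve- … -en around the stem.
So gonlezmap → goasnlezmap.

goasnlezmap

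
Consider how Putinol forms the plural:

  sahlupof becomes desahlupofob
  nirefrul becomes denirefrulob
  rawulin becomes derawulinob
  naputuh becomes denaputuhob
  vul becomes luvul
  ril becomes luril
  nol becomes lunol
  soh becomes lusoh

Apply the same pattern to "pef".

lupef

nirefrul and vul both end in -l yet inflect differently (denirefrulob, luvul), so the final letter is not what conditions the rule; the number of vowels is.
"pef" has 1 vowel. The stems with 1 vowel (vul → luvul, ril → luril, nol → lunol) add the prefix lu-.
So pef → lupef.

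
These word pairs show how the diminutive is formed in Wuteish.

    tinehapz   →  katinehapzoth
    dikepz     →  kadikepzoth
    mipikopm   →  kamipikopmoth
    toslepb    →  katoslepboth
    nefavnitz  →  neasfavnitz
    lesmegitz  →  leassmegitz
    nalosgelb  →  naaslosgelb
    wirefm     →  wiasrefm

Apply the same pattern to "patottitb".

tinehapz and nefavnitz both end in -z yet inflect differently (katinehapzoth, neasfavnitz), so the final letter is not what conditions the rule; the second-to-last letter is.
"patottitb" has second-to-last letter 't'. The stems whose second-to-last letter is 't' (nefavnitz → neasfavnitz, lesmegitz → leassmegitz) insert -as- after the first vowel.
The other pattern: stems whose second-to-last letter is 'p' add ka- … -oth around the stem.
So patottitb → paastottitb.

paastottitb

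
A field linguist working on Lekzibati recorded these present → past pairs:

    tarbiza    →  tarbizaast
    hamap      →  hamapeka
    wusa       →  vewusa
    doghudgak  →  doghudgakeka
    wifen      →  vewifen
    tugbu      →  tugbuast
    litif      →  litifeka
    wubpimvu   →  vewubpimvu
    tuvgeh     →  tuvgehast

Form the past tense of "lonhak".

wusa and tarbiza both end in -a yet inflect differently (vewusa, tarbizaast), so the final letter is not what conditions the rule; the first letter is.
"lonhak" begins with l-. The one such stem in the data (litif → litifeka) adds -eka, so the same rule applies.
The other patterns: stems beginning with w- add the prefix ve-; stems beginning with t- add -ast.
So lonhak → lonhakeka.

lonhakeka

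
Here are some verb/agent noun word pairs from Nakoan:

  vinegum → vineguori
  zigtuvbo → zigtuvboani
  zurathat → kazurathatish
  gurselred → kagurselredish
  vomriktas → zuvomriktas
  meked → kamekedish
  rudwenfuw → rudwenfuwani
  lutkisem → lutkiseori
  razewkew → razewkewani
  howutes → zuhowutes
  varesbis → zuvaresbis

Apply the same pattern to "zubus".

"zubus" ends in -s. The stems ending in -s (vomriktas → zuvomriktas, howutes → zuhowutes, varesbis → zuvaresbis) add the prefix zu-.
The other patterns: stems ending in -m drop the final letter and add -ori; stems ending in -d or -t add ka- … -ish around the stem; stems ending in -o or -w add -ani.
So zubus → zuzubus.

zuzubus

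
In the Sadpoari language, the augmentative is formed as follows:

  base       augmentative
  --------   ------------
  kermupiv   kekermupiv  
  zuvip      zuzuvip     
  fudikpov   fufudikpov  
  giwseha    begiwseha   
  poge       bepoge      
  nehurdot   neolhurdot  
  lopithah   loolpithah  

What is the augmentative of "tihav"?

titihav

fudikpov and nehurdot both have last vowel 'o' yet inflect differently (fufudikpov, neolhurdot), so the last vowel is not what conditions the rule; the final letter is.
"tihav" ends in -v. The stems ending in -v (kermupiv → kekermupiv, fudikpov → fufudikpov) repeat the first consonant+vowel as a prefix.
The other patterns: stems ending in -a or -e add the prefix be-; stems ending in -h or -t insert -ol- after the first vowel.
So tihav → titihav.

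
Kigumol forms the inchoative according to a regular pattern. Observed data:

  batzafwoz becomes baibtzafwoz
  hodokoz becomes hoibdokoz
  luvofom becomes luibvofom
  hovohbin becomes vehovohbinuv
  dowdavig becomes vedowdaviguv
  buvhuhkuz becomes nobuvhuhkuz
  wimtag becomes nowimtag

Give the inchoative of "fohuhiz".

vefohuhizuv

batzafwoz and buvhuhkuz both end in -z yet inflect differently (baibtzafwoz, nobuvhuhkuz), so the final letter is not what conditions the rule; the last vowel is.
"fohuhiz" has last vowel 'i'. The stems whose last vowel is 'i' (hovohbin → vehovohbinuv, dowdavig → vedowdaviguv) add ve- … -uv around the stem.
The other patterns: stems whose last vowel is 'o' insert -ib- after the first vowel; stems whose last vowel is 'a' or 'u' add the prefix no-.
So fohuhiz → vefohuhizuv.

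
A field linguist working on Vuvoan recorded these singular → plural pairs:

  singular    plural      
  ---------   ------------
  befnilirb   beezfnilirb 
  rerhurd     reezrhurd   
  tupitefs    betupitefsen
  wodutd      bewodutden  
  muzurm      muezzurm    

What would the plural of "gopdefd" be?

begopdefden

rerhurd and wodutd both end in -d yet inflect differently (reezrhurd, bewodutden), so the final letter is not what conditions the rule; the second-to-last letter is.
"gopdefd" has second-to-last letter 'f'. The one such stem in the data (tupitefs → betupitefsen) adds be- … -en around the stem, so the same rule applies.
The other pattern: stems whose second-to-last letter is 'r' insert -ez- after the first vowel.
So gopdefd → begopdefden.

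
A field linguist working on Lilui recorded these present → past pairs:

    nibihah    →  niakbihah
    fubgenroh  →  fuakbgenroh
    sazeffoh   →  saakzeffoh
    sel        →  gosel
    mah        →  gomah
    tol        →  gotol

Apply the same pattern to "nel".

gonel

nibihah and mah both end in -h yet inflect differently (niakbihah, gomah), so the final letter is not what conditions the rule; the number of vowels is.
"nel" has 1 vowel. The stems with 1 vowel (sel → gosel, mah → gomah, tol → gotol) add the prefix go-.
So nel → gonel.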